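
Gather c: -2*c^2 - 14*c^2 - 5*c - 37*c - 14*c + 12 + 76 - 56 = -16*c^2 - 56*c + 32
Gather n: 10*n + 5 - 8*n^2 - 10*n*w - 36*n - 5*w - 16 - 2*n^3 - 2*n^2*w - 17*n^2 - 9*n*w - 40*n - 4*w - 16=-2*n^3 + n^2*(-2*w - 25) + n*(-19*w - 66) - 9*w - 27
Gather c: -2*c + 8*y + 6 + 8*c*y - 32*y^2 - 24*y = c*(8*y - 2) - 32*y^2 - 16*y + 6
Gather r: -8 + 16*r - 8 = 16*r - 16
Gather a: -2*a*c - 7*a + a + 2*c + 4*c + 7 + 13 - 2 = a*(-2*c - 6) + 6*c + 18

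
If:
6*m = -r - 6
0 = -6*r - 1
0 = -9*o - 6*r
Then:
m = -35/36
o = 1/9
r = -1/6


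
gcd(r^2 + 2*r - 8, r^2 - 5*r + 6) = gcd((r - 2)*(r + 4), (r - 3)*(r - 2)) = r - 2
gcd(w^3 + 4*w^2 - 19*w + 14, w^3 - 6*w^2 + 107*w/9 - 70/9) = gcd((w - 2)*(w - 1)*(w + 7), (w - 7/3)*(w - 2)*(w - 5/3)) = w - 2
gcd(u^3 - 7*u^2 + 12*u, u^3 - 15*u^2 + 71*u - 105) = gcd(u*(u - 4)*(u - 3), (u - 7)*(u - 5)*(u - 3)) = u - 3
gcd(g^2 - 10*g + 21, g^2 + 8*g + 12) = 1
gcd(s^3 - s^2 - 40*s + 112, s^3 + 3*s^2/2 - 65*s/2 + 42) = s^2 + 3*s - 28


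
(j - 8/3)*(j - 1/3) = j^2 - 3*j + 8/9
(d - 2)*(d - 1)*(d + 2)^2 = d^4 + d^3 - 6*d^2 - 4*d + 8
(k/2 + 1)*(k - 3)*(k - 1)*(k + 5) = k^4/2 + 3*k^3/2 - 15*k^2/2 - 19*k/2 + 15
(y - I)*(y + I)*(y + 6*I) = y^3 + 6*I*y^2 + y + 6*I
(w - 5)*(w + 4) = w^2 - w - 20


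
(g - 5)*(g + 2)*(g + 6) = g^3 + 3*g^2 - 28*g - 60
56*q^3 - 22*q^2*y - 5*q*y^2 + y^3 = (-7*q + y)*(-2*q + y)*(4*q + y)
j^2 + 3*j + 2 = (j + 1)*(j + 2)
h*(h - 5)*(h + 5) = h^3 - 25*h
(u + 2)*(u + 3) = u^2 + 5*u + 6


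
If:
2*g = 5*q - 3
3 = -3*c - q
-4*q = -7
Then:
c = -19/12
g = 23/8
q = 7/4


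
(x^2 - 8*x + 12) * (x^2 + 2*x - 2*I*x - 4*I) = x^4 - 6*x^3 - 2*I*x^3 - 4*x^2 + 12*I*x^2 + 24*x + 8*I*x - 48*I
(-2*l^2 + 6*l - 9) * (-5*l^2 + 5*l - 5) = 10*l^4 - 40*l^3 + 85*l^2 - 75*l + 45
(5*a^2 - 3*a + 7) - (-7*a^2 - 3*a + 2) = 12*a^2 + 5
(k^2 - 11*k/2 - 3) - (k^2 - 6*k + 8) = k/2 - 11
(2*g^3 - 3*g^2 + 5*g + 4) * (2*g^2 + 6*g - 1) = 4*g^5 + 6*g^4 - 10*g^3 + 41*g^2 + 19*g - 4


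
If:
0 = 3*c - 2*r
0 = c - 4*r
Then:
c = 0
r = 0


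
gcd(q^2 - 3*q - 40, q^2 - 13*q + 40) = q - 8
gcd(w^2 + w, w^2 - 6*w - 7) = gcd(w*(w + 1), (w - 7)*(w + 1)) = w + 1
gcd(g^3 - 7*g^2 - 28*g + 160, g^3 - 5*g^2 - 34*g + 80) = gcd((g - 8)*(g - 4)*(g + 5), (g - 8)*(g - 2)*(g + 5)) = g^2 - 3*g - 40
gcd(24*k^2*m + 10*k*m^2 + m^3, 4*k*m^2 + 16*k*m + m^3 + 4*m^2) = 4*k*m + m^2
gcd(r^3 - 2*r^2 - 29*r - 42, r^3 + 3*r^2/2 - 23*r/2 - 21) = r^2 + 5*r + 6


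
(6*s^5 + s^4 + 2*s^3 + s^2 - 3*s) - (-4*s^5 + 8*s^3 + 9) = 10*s^5 + s^4 - 6*s^3 + s^2 - 3*s - 9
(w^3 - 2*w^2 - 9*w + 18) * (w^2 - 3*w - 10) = w^5 - 5*w^4 - 13*w^3 + 65*w^2 + 36*w - 180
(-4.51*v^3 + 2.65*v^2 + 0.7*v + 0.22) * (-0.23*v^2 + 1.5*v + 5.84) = 1.0373*v^5 - 7.3745*v^4 - 22.5244*v^3 + 16.4754*v^2 + 4.418*v + 1.2848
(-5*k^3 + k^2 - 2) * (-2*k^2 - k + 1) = 10*k^5 + 3*k^4 - 6*k^3 + 5*k^2 + 2*k - 2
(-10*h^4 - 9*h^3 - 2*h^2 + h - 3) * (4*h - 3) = -40*h^5 - 6*h^4 + 19*h^3 + 10*h^2 - 15*h + 9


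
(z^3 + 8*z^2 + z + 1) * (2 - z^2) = -z^5 - 8*z^4 + z^3 + 15*z^2 + 2*z + 2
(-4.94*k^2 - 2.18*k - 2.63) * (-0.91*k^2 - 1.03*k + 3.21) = 4.4954*k^4 + 7.072*k^3 - 11.2187*k^2 - 4.2889*k - 8.4423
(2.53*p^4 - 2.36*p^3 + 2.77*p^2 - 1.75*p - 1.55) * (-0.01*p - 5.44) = -0.0253*p^5 - 13.7396*p^4 + 12.8107*p^3 - 15.0513*p^2 + 9.5355*p + 8.432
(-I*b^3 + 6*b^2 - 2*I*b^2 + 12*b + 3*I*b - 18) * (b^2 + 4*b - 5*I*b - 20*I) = -I*b^5 + b^4 - 6*I*b^4 + 6*b^3 - 35*I*b^3 + 5*b^2 - 168*I*b^2 - 12*b - 150*I*b + 360*I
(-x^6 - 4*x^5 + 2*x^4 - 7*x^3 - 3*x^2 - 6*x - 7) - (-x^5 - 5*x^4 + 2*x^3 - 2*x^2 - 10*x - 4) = -x^6 - 3*x^5 + 7*x^4 - 9*x^3 - x^2 + 4*x - 3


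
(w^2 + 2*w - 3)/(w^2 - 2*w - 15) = (w - 1)/(w - 5)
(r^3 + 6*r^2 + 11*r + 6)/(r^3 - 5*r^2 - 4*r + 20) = (r^2 + 4*r + 3)/(r^2 - 7*r + 10)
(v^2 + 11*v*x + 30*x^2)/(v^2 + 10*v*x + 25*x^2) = (v + 6*x)/(v + 5*x)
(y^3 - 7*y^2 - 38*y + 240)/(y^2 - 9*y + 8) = (y^2 + y - 30)/(y - 1)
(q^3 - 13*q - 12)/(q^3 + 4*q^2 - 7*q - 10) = (q^2 - q - 12)/(q^2 + 3*q - 10)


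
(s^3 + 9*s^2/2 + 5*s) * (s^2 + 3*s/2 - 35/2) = s^5 + 6*s^4 - 23*s^3/4 - 285*s^2/4 - 175*s/2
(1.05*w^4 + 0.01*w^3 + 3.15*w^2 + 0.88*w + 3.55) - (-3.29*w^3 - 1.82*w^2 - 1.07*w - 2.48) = 1.05*w^4 + 3.3*w^3 + 4.97*w^2 + 1.95*w + 6.03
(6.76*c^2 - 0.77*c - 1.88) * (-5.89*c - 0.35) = -39.8164*c^3 + 2.1693*c^2 + 11.3427*c + 0.658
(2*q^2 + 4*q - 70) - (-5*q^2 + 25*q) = 7*q^2 - 21*q - 70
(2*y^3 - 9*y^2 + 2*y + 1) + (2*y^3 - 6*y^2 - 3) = 4*y^3 - 15*y^2 + 2*y - 2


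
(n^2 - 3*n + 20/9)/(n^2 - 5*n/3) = (n - 4/3)/n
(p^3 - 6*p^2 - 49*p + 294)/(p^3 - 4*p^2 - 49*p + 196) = (p - 6)/(p - 4)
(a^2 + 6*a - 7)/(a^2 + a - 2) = (a + 7)/(a + 2)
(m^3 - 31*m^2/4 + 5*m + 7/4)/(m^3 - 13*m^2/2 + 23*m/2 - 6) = (4*m^2 - 27*m - 7)/(2*(2*m^2 - 11*m + 12))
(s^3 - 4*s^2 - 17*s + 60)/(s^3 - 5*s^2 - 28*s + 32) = (s^2 - 8*s + 15)/(s^2 - 9*s + 8)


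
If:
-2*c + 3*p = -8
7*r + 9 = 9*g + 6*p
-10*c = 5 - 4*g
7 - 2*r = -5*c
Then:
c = 17/4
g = 95/8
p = 1/6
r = 113/8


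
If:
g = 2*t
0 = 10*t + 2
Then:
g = -2/5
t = -1/5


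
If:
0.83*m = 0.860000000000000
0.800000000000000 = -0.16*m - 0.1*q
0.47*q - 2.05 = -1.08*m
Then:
No Solution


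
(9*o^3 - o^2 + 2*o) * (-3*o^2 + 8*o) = -27*o^5 + 75*o^4 - 14*o^3 + 16*o^2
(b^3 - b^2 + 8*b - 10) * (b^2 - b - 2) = b^5 - 2*b^4 + 7*b^3 - 16*b^2 - 6*b + 20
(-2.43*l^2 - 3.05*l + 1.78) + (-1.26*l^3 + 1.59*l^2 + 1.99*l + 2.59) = -1.26*l^3 - 0.84*l^2 - 1.06*l + 4.37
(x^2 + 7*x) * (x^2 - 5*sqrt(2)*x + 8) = x^4 - 5*sqrt(2)*x^3 + 7*x^3 - 35*sqrt(2)*x^2 + 8*x^2 + 56*x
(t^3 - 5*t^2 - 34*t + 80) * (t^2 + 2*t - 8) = t^5 - 3*t^4 - 52*t^3 + 52*t^2 + 432*t - 640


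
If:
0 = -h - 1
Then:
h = -1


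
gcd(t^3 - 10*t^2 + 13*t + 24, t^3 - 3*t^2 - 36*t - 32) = t^2 - 7*t - 8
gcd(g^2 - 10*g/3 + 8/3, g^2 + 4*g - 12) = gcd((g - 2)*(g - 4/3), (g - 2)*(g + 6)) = g - 2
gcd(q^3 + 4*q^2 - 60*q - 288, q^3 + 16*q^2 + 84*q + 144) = q^2 + 12*q + 36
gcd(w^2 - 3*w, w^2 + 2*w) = w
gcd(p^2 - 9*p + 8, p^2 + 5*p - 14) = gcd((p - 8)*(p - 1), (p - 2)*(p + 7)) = 1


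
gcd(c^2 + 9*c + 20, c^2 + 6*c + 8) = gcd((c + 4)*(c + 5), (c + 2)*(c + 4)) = c + 4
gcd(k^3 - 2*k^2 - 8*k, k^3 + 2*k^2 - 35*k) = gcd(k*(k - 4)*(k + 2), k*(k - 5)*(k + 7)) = k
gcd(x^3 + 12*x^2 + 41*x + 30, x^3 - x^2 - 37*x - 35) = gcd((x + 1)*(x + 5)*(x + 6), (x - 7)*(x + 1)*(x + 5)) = x^2 + 6*x + 5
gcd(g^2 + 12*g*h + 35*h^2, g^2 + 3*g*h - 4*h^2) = 1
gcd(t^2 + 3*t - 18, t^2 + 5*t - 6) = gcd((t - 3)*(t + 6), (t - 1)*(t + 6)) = t + 6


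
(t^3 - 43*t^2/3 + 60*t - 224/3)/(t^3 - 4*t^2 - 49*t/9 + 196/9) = 3*(t - 8)/(3*t + 7)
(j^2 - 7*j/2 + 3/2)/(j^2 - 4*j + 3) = (j - 1/2)/(j - 1)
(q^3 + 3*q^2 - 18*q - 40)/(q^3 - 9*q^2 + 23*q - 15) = (q^3 + 3*q^2 - 18*q - 40)/(q^3 - 9*q^2 + 23*q - 15)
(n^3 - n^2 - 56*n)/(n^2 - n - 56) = n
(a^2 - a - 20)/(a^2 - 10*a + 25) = (a + 4)/(a - 5)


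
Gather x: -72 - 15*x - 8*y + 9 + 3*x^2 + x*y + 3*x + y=3*x^2 + x*(y - 12) - 7*y - 63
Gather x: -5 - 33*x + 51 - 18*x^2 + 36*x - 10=-18*x^2 + 3*x + 36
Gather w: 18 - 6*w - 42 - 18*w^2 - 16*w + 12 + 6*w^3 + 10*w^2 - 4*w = 6*w^3 - 8*w^2 - 26*w - 12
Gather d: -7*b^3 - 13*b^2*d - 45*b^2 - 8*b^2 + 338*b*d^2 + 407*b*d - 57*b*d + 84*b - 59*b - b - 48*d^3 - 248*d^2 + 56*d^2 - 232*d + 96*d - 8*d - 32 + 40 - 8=-7*b^3 - 53*b^2 + 24*b - 48*d^3 + d^2*(338*b - 192) + d*(-13*b^2 + 350*b - 144)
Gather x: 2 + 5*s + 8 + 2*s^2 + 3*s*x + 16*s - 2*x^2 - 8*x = 2*s^2 + 21*s - 2*x^2 + x*(3*s - 8) + 10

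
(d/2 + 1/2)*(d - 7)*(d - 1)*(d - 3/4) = d^4/2 - 31*d^3/8 + 17*d^2/8 + 31*d/8 - 21/8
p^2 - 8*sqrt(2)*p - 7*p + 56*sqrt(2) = (p - 7)*(p - 8*sqrt(2))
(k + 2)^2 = k^2 + 4*k + 4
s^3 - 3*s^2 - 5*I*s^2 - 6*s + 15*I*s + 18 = (s - 3)*(s - 3*I)*(s - 2*I)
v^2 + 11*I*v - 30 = (v + 5*I)*(v + 6*I)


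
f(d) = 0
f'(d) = 0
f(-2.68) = 0.00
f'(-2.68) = 0.00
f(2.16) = 0.00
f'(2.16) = 0.00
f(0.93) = 0.00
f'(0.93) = 0.00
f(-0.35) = 0.00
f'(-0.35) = 0.00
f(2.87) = 0.00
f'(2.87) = 0.00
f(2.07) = 0.00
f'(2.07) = 0.00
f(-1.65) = 0.00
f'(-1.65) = 0.00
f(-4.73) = 0.00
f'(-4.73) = 0.00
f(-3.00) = 0.00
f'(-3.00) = 0.00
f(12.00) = 0.00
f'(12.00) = 0.00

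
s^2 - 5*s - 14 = (s - 7)*(s + 2)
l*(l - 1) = l^2 - l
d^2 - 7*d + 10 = (d - 5)*(d - 2)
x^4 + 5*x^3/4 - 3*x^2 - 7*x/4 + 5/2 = (x - 1)^2*(x + 5/4)*(x + 2)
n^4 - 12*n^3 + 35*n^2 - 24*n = n*(n - 8)*(n - 3)*(n - 1)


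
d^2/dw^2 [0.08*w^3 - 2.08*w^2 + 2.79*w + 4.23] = 0.48*w - 4.16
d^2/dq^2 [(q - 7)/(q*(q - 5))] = 2*(q^3 - 21*q^2 + 105*q - 175)/(q^3*(q^3 - 15*q^2 + 75*q - 125))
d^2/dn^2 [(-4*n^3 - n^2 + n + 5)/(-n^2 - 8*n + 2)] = 6*(85*n^3 - 67*n^2 - 26*n - 114)/(n^6 + 24*n^5 + 186*n^4 + 416*n^3 - 372*n^2 + 96*n - 8)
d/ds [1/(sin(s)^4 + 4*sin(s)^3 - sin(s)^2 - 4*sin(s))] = 2*(-2*sin(s)^3 - 6*sin(s)^2 + sin(s) + 2)/((sin(s) + 4)^2*sin(s)^2*cos(s)^3)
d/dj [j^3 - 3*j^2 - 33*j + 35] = 3*j^2 - 6*j - 33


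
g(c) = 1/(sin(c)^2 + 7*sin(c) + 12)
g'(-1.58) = 0.00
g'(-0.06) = -0.05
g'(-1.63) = 0.01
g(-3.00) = 0.09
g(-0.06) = 0.09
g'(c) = (-2*sin(c)*cos(c) - 7*cos(c))/(sin(c)^2 + 7*sin(c) + 12)^2 = -(2*sin(c) + 7)*cos(c)/(sin(c)^2 + 7*sin(c) + 12)^2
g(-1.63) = 0.17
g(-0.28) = 0.10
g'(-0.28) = -0.06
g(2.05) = 0.05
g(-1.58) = 0.17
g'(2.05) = 0.01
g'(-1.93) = 0.05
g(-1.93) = 0.16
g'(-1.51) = -0.01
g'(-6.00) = -0.04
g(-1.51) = 0.17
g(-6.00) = 0.07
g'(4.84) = -0.02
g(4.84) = 0.17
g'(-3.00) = 0.05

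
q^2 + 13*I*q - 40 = (q + 5*I)*(q + 8*I)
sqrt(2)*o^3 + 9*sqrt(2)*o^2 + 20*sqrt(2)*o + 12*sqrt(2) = (o + 2)*(o + 6)*(sqrt(2)*o + sqrt(2))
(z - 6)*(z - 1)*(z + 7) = z^3 - 43*z + 42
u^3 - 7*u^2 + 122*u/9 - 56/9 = (u - 4)*(u - 7/3)*(u - 2/3)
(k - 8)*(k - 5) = k^2 - 13*k + 40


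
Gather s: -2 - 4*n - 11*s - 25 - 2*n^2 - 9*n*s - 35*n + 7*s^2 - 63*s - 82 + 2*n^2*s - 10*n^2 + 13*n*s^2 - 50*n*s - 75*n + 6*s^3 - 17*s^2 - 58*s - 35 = -12*n^2 - 114*n + 6*s^3 + s^2*(13*n - 10) + s*(2*n^2 - 59*n - 132) - 144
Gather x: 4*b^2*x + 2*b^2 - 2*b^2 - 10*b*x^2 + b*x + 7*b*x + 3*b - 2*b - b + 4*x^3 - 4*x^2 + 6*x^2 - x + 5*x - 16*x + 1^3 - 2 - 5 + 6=4*x^3 + x^2*(2 - 10*b) + x*(4*b^2 + 8*b - 12)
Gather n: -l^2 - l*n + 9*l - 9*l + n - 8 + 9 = -l^2 + n*(1 - l) + 1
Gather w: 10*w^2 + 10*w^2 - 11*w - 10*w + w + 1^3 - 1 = 20*w^2 - 20*w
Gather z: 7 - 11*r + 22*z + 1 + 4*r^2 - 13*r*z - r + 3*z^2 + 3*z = 4*r^2 - 12*r + 3*z^2 + z*(25 - 13*r) + 8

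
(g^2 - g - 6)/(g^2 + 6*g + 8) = (g - 3)/(g + 4)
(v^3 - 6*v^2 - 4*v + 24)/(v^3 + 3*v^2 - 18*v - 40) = (v^2 - 8*v + 12)/(v^2 + v - 20)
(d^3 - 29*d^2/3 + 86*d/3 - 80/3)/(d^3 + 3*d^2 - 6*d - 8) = (3*d^2 - 23*d + 40)/(3*(d^2 + 5*d + 4))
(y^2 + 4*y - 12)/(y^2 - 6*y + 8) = (y + 6)/(y - 4)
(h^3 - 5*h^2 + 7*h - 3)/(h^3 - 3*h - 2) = (-h^3 + 5*h^2 - 7*h + 3)/(-h^3 + 3*h + 2)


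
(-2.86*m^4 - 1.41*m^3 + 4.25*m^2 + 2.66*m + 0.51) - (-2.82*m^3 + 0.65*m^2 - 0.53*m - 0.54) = -2.86*m^4 + 1.41*m^3 + 3.6*m^2 + 3.19*m + 1.05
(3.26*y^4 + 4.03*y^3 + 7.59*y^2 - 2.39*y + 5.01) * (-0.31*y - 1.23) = -1.0106*y^5 - 5.2591*y^4 - 7.3098*y^3 - 8.5948*y^2 + 1.3866*y - 6.1623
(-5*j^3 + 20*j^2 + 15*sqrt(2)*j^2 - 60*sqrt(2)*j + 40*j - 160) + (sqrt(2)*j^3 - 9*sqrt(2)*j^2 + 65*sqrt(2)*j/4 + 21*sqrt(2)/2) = -5*j^3 + sqrt(2)*j^3 + 6*sqrt(2)*j^2 + 20*j^2 - 175*sqrt(2)*j/4 + 40*j - 160 + 21*sqrt(2)/2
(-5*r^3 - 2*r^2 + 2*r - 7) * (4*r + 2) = -20*r^4 - 18*r^3 + 4*r^2 - 24*r - 14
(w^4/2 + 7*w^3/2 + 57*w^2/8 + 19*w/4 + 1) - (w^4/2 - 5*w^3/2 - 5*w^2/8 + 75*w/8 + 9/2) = 6*w^3 + 31*w^2/4 - 37*w/8 - 7/2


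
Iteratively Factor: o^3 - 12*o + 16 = (o - 2)*(o^2 + 2*o - 8) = (o - 2)^2*(o + 4)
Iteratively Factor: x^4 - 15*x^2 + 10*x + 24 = (x + 1)*(x^3 - x^2 - 14*x + 24) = (x - 3)*(x + 1)*(x^2 + 2*x - 8) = (x - 3)*(x + 1)*(x + 4)*(x - 2)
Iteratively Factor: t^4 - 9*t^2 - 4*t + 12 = (t + 2)*(t^3 - 2*t^2 - 5*t + 6) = (t - 3)*(t + 2)*(t^2 + t - 2) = (t - 3)*(t + 2)^2*(t - 1)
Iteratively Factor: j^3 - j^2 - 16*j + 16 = (j - 1)*(j^2 - 16) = (j - 4)*(j - 1)*(j + 4)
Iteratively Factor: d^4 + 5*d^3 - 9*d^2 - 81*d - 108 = (d + 3)*(d^3 + 2*d^2 - 15*d - 36) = (d + 3)^2*(d^2 - d - 12) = (d + 3)^3*(d - 4)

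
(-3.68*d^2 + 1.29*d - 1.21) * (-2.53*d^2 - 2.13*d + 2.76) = 9.3104*d^4 + 4.5747*d^3 - 9.8432*d^2 + 6.1377*d - 3.3396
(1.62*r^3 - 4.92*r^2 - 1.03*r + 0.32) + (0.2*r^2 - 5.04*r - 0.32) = 1.62*r^3 - 4.72*r^2 - 6.07*r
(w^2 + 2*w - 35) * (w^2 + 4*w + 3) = w^4 + 6*w^3 - 24*w^2 - 134*w - 105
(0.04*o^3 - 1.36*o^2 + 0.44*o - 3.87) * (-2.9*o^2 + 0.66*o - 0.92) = -0.116*o^5 + 3.9704*o^4 - 2.2104*o^3 + 12.7646*o^2 - 2.959*o + 3.5604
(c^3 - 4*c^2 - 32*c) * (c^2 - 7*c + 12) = c^5 - 11*c^4 + 8*c^3 + 176*c^2 - 384*c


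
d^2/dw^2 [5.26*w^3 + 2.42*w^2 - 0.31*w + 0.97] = 31.56*w + 4.84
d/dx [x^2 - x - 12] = 2*x - 1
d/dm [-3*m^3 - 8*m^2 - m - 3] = -9*m^2 - 16*m - 1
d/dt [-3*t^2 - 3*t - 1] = -6*t - 3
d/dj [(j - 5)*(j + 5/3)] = 2*j - 10/3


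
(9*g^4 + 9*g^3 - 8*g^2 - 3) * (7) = 63*g^4 + 63*g^3 - 56*g^2 - 21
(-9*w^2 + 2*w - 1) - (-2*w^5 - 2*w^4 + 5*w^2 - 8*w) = 2*w^5 + 2*w^4 - 14*w^2 + 10*w - 1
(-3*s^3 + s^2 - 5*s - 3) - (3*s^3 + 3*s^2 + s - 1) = -6*s^3 - 2*s^2 - 6*s - 2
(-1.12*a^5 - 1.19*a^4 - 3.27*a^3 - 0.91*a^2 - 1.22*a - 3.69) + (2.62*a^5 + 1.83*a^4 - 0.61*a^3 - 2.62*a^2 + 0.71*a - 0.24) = 1.5*a^5 + 0.64*a^4 - 3.88*a^3 - 3.53*a^2 - 0.51*a - 3.93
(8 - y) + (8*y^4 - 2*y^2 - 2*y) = 8*y^4 - 2*y^2 - 3*y + 8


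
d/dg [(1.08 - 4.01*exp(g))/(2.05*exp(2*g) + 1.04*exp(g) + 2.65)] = (8.2205*exp(2*g) - 4.428*exp(g) - 11.7497)*exp(g)/(4.2025*exp(4*g) + 4.264*exp(3*g) + 11.9466*exp(2*g) + 5.512*exp(g) + 7.0225)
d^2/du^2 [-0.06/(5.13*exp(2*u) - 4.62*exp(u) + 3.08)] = ((1.2312*exp(u) - 0.2772)*(5.13*exp(2*u) - 4.62*exp(u) + 3.08) - 0.06*(10.26*exp(u) - 4.62)*(20.52*exp(u) - 9.24)*exp(u))*exp(u)/(5.13*exp(2*u) - 4.62*exp(u) + 3.08)^3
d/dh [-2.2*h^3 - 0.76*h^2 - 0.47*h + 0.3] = -6.6*h^2 - 1.52*h - 0.47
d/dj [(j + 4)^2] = 2*j + 8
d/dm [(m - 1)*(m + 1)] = 2*m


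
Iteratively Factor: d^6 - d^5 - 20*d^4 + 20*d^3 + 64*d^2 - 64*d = (d + 4)*(d^5 - 5*d^4 + 20*d^2 - 16*d) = (d - 1)*(d + 4)*(d^4 - 4*d^3 - 4*d^2 + 16*d) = (d - 1)*(d + 2)*(d + 4)*(d^3 - 6*d^2 + 8*d) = (d - 2)*(d - 1)*(d + 2)*(d + 4)*(d^2 - 4*d) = d*(d - 2)*(d - 1)*(d + 2)*(d + 4)*(d - 4)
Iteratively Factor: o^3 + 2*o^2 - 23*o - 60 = (o + 3)*(o^2 - o - 20) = (o - 5)*(o + 3)*(o + 4)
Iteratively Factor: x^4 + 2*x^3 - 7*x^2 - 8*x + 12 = (x + 2)*(x^3 - 7*x + 6) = (x + 2)*(x + 3)*(x^2 - 3*x + 2) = (x - 2)*(x + 2)*(x + 3)*(x - 1)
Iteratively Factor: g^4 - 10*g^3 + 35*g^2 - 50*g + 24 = (g - 2)*(g^3 - 8*g^2 + 19*g - 12) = (g - 3)*(g - 2)*(g^2 - 5*g + 4) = (g - 4)*(g - 3)*(g - 2)*(g - 1)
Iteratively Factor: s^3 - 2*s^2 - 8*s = (s + 2)*(s^2 - 4*s) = (s - 4)*(s + 2)*(s)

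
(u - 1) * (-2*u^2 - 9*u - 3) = -2*u^3 - 7*u^2 + 6*u + 3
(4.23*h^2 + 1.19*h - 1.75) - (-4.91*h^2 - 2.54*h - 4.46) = 9.14*h^2 + 3.73*h + 2.71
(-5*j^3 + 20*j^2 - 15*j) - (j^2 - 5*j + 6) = -5*j^3 + 19*j^2 - 10*j - 6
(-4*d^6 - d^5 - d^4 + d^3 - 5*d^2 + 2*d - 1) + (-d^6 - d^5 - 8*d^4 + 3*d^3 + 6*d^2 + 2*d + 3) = -5*d^6 - 2*d^5 - 9*d^4 + 4*d^3 + d^2 + 4*d + 2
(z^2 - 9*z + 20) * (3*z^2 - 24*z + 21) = 3*z^4 - 51*z^3 + 297*z^2 - 669*z + 420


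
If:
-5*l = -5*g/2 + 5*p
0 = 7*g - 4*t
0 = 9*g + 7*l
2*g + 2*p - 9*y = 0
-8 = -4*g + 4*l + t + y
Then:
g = 672/569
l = -864/569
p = 1200/569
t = 1176/569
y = 416/569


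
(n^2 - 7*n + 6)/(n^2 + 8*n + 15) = (n^2 - 7*n + 6)/(n^2 + 8*n + 15)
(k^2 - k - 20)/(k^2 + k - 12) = (k - 5)/(k - 3)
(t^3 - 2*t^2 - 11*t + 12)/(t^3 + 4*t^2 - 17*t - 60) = (t - 1)/(t + 5)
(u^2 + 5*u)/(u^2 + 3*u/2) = 2*(u + 5)/(2*u + 3)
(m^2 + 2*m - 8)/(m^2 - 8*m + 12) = (m + 4)/(m - 6)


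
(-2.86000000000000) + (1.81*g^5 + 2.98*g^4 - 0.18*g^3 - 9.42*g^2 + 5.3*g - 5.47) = 1.81*g^5 + 2.98*g^4 - 0.18*g^3 - 9.42*g^2 + 5.3*g - 8.33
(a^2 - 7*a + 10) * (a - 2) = a^3 - 9*a^2 + 24*a - 20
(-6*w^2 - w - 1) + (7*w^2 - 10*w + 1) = w^2 - 11*w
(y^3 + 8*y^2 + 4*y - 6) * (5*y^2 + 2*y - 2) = 5*y^5 + 42*y^4 + 34*y^3 - 38*y^2 - 20*y + 12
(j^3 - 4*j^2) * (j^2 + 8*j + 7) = j^5 + 4*j^4 - 25*j^3 - 28*j^2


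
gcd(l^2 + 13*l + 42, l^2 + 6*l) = l + 6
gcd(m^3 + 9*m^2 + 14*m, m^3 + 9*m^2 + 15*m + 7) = m + 7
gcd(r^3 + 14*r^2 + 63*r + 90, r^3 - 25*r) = r + 5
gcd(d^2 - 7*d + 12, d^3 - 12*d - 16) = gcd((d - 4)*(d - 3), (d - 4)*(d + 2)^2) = d - 4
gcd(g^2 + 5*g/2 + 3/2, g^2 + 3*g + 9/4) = g + 3/2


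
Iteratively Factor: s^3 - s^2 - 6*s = (s - 3)*(s^2 + 2*s) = (s - 3)*(s + 2)*(s)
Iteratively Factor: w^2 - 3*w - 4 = (w + 1)*(w - 4)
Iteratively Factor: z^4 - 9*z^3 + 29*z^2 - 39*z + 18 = (z - 3)*(z^3 - 6*z^2 + 11*z - 6) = (z - 3)^2*(z^2 - 3*z + 2) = (z - 3)^2*(z - 1)*(z - 2)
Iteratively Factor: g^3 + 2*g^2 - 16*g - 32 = (g - 4)*(g^2 + 6*g + 8) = (g - 4)*(g + 2)*(g + 4)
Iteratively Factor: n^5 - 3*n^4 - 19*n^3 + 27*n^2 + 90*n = (n)*(n^4 - 3*n^3 - 19*n^2 + 27*n + 90) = n*(n - 5)*(n^3 + 2*n^2 - 9*n - 18) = n*(n - 5)*(n - 3)*(n^2 + 5*n + 6) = n*(n - 5)*(n - 3)*(n + 3)*(n + 2)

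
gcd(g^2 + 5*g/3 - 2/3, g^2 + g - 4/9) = g - 1/3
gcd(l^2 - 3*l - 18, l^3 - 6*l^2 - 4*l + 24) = l - 6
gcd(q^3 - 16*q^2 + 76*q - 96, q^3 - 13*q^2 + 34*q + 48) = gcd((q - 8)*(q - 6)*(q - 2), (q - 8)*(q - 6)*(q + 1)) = q^2 - 14*q + 48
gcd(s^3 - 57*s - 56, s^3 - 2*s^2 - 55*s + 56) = s^2 - s - 56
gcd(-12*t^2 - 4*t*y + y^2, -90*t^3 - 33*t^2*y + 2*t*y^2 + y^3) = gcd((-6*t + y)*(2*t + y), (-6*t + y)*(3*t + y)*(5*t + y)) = -6*t + y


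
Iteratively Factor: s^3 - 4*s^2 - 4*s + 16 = (s - 2)*(s^2 - 2*s - 8) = (s - 4)*(s - 2)*(s + 2)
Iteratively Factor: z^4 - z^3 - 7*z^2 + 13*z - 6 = (z - 1)*(z^3 - 7*z + 6) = (z - 1)^2*(z^2 + z - 6) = (z - 2)*(z - 1)^2*(z + 3)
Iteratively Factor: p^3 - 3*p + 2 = (p + 2)*(p^2 - 2*p + 1) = (p - 1)*(p + 2)*(p - 1)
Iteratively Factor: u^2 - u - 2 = (u - 2)*(u + 1)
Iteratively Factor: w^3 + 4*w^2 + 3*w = (w)*(w^2 + 4*w + 3) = w*(w + 3)*(w + 1)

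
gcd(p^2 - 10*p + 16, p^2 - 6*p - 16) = p - 8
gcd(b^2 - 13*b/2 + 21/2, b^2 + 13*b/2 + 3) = 1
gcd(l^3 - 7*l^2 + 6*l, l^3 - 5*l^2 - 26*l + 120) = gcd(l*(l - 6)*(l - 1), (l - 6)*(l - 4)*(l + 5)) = l - 6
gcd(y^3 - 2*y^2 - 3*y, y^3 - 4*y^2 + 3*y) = y^2 - 3*y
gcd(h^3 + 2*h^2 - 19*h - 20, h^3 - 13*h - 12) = h^2 - 3*h - 4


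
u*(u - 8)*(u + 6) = u^3 - 2*u^2 - 48*u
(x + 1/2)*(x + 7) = x^2 + 15*x/2 + 7/2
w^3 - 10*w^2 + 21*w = w*(w - 7)*(w - 3)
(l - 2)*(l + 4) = l^2 + 2*l - 8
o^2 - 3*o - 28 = (o - 7)*(o + 4)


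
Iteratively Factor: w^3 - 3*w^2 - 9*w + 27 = (w - 3)*(w^2 - 9) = (w - 3)^2*(w + 3)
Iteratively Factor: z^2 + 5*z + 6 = (z + 2)*(z + 3)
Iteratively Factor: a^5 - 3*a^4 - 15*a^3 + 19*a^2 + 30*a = (a - 2)*(a^4 - a^3 - 17*a^2 - 15*a) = (a - 2)*(a + 3)*(a^3 - 4*a^2 - 5*a) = (a - 2)*(a + 1)*(a + 3)*(a^2 - 5*a) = a*(a - 2)*(a + 1)*(a + 3)*(a - 5)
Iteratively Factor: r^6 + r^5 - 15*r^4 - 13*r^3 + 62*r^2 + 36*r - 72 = (r + 2)*(r^5 - r^4 - 13*r^3 + 13*r^2 + 36*r - 36) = (r - 3)*(r + 2)*(r^4 + 2*r^3 - 7*r^2 - 8*r + 12) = (r - 3)*(r - 2)*(r + 2)*(r^3 + 4*r^2 + r - 6) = (r - 3)*(r - 2)*(r - 1)*(r + 2)*(r^2 + 5*r + 6) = (r - 3)*(r - 2)*(r - 1)*(r + 2)*(r + 3)*(r + 2)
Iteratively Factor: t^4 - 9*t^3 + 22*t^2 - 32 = (t + 1)*(t^3 - 10*t^2 + 32*t - 32) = (t - 2)*(t + 1)*(t^2 - 8*t + 16) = (t - 4)*(t - 2)*(t + 1)*(t - 4)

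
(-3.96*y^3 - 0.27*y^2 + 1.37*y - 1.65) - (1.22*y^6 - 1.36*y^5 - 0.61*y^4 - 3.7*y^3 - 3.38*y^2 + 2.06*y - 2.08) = -1.22*y^6 + 1.36*y^5 + 0.61*y^4 - 0.26*y^3 + 3.11*y^2 - 0.69*y + 0.43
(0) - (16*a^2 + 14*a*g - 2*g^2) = -16*a^2 - 14*a*g + 2*g^2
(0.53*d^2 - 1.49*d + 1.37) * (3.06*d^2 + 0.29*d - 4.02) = 1.6218*d^4 - 4.4057*d^3 + 1.6295*d^2 + 6.3871*d - 5.5074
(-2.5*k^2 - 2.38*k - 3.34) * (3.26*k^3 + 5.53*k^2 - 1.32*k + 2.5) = -8.15*k^5 - 21.5838*k^4 - 20.7498*k^3 - 21.5786*k^2 - 1.5412*k - 8.35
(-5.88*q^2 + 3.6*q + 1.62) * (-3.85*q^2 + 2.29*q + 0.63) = 22.638*q^4 - 27.3252*q^3 - 1.6974*q^2 + 5.9778*q + 1.0206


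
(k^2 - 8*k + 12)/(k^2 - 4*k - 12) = (k - 2)/(k + 2)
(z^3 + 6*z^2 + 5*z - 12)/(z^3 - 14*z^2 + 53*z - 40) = (z^2 + 7*z + 12)/(z^2 - 13*z + 40)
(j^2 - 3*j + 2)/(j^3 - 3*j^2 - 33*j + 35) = (j - 2)/(j^2 - 2*j - 35)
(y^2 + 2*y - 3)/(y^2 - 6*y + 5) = (y + 3)/(y - 5)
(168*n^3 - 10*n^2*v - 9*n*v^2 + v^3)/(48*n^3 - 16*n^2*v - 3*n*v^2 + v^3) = (42*n^2 - 13*n*v + v^2)/(12*n^2 - 7*n*v + v^2)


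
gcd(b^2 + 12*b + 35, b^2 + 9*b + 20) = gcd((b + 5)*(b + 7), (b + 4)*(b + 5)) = b + 5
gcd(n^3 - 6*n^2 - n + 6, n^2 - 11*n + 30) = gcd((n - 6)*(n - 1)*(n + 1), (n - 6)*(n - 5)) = n - 6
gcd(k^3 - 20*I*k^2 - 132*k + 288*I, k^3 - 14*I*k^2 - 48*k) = k^2 - 14*I*k - 48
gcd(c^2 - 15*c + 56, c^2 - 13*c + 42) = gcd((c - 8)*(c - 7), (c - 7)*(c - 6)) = c - 7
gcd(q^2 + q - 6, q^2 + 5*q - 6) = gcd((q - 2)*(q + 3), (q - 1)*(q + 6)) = 1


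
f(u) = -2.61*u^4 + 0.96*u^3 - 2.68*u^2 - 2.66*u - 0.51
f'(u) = -10.44*u^3 + 2.88*u^2 - 5.36*u - 2.66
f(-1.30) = -11.14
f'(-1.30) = 32.11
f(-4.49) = -1190.28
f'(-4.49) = 1024.48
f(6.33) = -4071.64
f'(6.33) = -2569.15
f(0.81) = -5.04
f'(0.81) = -10.66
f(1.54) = -22.14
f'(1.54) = -42.21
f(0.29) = -1.50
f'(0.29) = -4.23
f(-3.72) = -576.94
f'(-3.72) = 594.57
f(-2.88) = -217.57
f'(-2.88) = 286.05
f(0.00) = -0.51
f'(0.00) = -2.66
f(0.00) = -0.51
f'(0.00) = -2.66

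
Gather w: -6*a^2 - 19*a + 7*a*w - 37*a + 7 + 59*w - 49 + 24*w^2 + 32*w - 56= -6*a^2 - 56*a + 24*w^2 + w*(7*a + 91) - 98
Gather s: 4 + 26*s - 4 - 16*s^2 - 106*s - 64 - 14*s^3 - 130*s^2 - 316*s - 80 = -14*s^3 - 146*s^2 - 396*s - 144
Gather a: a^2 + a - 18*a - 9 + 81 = a^2 - 17*a + 72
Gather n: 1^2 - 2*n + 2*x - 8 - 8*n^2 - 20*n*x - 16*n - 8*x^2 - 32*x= -8*n^2 + n*(-20*x - 18) - 8*x^2 - 30*x - 7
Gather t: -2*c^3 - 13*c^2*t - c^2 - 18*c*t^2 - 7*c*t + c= -2*c^3 - c^2 - 18*c*t^2 + c + t*(-13*c^2 - 7*c)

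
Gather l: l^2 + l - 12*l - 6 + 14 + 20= l^2 - 11*l + 28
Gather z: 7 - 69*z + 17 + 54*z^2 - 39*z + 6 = 54*z^2 - 108*z + 30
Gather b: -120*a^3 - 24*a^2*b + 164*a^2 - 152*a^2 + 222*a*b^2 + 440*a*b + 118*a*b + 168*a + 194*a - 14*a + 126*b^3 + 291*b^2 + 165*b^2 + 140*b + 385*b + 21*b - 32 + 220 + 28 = -120*a^3 + 12*a^2 + 348*a + 126*b^3 + b^2*(222*a + 456) + b*(-24*a^2 + 558*a + 546) + 216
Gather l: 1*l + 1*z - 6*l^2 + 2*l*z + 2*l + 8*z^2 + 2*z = -6*l^2 + l*(2*z + 3) + 8*z^2 + 3*z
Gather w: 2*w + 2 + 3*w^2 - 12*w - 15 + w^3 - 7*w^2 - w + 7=w^3 - 4*w^2 - 11*w - 6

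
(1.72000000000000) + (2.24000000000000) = 3.96000000000000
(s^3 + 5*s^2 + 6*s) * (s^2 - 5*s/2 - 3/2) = s^5 + 5*s^4/2 - 8*s^3 - 45*s^2/2 - 9*s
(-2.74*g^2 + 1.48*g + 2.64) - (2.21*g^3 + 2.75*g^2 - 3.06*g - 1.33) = -2.21*g^3 - 5.49*g^2 + 4.54*g + 3.97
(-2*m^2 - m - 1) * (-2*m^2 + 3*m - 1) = 4*m^4 - 4*m^3 + m^2 - 2*m + 1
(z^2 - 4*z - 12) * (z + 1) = z^3 - 3*z^2 - 16*z - 12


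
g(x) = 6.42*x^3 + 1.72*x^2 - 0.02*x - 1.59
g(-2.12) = -54.99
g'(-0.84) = 10.68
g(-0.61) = -2.40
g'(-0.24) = 0.26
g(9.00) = 4817.73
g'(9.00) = 1591.00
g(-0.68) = -2.80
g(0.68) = 1.21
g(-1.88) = -38.13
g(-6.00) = -1326.27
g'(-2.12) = 79.25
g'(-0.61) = 5.05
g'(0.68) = 11.23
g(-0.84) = -4.16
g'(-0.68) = 6.55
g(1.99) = 55.78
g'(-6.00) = 672.70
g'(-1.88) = 61.59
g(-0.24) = -1.57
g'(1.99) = 83.10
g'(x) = 19.26*x^2 + 3.44*x - 0.02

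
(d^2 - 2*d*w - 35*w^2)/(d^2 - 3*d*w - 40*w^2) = (-d + 7*w)/(-d + 8*w)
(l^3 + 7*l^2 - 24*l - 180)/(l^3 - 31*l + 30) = (l + 6)/(l - 1)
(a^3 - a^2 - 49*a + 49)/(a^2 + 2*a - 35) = (a^2 - 8*a + 7)/(a - 5)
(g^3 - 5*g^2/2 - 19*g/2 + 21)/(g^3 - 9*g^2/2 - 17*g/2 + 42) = (g - 2)/(g - 4)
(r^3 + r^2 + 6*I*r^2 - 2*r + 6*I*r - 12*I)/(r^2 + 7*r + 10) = (r^2 + r*(-1 + 6*I) - 6*I)/(r + 5)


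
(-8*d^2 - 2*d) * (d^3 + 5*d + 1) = -8*d^5 - 2*d^4 - 40*d^3 - 18*d^2 - 2*d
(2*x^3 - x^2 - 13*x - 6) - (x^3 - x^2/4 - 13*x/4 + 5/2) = x^3 - 3*x^2/4 - 39*x/4 - 17/2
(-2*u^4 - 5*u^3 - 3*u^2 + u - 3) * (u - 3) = -2*u^5 + u^4 + 12*u^3 + 10*u^2 - 6*u + 9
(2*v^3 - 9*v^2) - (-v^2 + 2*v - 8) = 2*v^3 - 8*v^2 - 2*v + 8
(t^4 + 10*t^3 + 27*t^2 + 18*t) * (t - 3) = t^5 + 7*t^4 - 3*t^3 - 63*t^2 - 54*t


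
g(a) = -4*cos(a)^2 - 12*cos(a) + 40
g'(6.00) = -5.50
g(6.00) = 24.79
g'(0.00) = 0.00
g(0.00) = 24.00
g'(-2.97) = -0.70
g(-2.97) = 47.94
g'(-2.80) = -1.49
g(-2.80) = 47.76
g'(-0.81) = -12.69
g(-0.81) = 29.82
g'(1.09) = 13.92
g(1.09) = 33.59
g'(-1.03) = -13.82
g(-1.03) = 32.76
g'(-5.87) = 7.76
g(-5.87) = 25.65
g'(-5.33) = 13.56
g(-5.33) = 31.71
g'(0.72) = 11.88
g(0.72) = 28.72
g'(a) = 8*sin(a)*cos(a) + 12*sin(a)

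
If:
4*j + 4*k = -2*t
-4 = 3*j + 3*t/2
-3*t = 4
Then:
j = -2/3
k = 4/3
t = -4/3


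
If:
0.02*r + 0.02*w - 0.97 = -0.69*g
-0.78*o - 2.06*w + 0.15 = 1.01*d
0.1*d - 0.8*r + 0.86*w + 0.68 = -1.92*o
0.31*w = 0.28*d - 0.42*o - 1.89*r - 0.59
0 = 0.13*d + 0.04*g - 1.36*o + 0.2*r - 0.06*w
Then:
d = 4.01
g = 1.45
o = 0.59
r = 0.50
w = -2.12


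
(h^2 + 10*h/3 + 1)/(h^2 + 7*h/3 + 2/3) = (h + 3)/(h + 2)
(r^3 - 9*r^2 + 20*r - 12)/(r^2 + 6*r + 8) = (r^3 - 9*r^2 + 20*r - 12)/(r^2 + 6*r + 8)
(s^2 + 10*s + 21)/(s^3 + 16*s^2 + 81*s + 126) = 1/(s + 6)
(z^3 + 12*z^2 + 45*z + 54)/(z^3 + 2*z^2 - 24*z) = (z^2 + 6*z + 9)/(z*(z - 4))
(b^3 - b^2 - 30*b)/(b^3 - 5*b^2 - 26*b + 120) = b/(b - 4)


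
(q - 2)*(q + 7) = q^2 + 5*q - 14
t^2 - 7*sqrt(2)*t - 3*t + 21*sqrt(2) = (t - 3)*(t - 7*sqrt(2))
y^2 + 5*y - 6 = (y - 1)*(y + 6)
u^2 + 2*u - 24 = (u - 4)*(u + 6)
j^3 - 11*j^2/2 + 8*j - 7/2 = (j - 7/2)*(j - 1)^2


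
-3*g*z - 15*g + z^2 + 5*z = (-3*g + z)*(z + 5)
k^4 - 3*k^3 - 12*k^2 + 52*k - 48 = (k - 3)*(k - 2)^2*(k + 4)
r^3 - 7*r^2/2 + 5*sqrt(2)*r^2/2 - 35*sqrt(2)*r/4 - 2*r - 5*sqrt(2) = (r - 4)*(r + 1/2)*(r + 5*sqrt(2)/2)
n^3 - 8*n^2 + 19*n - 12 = (n - 4)*(n - 3)*(n - 1)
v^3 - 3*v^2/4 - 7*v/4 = v*(v - 7/4)*(v + 1)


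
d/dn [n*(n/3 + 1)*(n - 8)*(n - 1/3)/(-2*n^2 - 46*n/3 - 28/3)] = (-18*n^5 - 159*n^4 + 568*n^3 + 2285*n^2 + 1876*n - 336)/(6*(9*n^4 + 138*n^3 + 613*n^2 + 644*n + 196))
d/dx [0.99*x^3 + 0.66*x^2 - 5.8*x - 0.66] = 2.97*x^2 + 1.32*x - 5.8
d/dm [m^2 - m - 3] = 2*m - 1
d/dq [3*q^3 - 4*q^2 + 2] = q*(9*q - 8)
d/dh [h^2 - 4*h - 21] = 2*h - 4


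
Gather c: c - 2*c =-c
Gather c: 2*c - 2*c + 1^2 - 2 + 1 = 0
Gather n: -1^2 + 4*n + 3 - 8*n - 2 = -4*n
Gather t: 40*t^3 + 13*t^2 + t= 40*t^3 + 13*t^2 + t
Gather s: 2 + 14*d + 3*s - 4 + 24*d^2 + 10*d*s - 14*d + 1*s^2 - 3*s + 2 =24*d^2 + 10*d*s + s^2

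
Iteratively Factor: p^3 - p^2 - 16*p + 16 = (p + 4)*(p^2 - 5*p + 4) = (p - 4)*(p + 4)*(p - 1)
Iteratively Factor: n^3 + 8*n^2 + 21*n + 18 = (n + 3)*(n^2 + 5*n + 6) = (n + 3)^2*(n + 2)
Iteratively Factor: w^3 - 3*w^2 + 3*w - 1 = (w - 1)*(w^2 - 2*w + 1) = (w - 1)^2*(w - 1)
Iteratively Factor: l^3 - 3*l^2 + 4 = (l + 1)*(l^2 - 4*l + 4) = (l - 2)*(l + 1)*(l - 2)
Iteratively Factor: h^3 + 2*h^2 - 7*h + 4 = (h - 1)*(h^2 + 3*h - 4) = (h - 1)*(h + 4)*(h - 1)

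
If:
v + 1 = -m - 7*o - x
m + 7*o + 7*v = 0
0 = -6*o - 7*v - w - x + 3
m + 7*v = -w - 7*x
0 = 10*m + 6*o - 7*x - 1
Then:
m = -21/92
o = -9/184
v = 15/184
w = 595/184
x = -47/92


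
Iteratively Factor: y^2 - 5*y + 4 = (y - 4)*(y - 1)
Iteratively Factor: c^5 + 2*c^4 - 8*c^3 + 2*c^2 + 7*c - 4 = (c - 1)*(c^4 + 3*c^3 - 5*c^2 - 3*c + 4) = (c - 1)*(c + 4)*(c^3 - c^2 - c + 1) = (c - 1)*(c + 1)*(c + 4)*(c^2 - 2*c + 1) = (c - 1)^2*(c + 1)*(c + 4)*(c - 1)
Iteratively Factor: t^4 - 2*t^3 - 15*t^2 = (t - 5)*(t^3 + 3*t^2) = t*(t - 5)*(t^2 + 3*t) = t*(t - 5)*(t + 3)*(t)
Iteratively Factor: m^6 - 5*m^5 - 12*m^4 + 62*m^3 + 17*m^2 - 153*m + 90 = (m - 1)*(m^5 - 4*m^4 - 16*m^3 + 46*m^2 + 63*m - 90) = (m - 1)^2*(m^4 - 3*m^3 - 19*m^2 + 27*m + 90) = (m - 5)*(m - 1)^2*(m^3 + 2*m^2 - 9*m - 18) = (m - 5)*(m - 1)^2*(m + 2)*(m^2 - 9) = (m - 5)*(m - 1)^2*(m + 2)*(m + 3)*(m - 3)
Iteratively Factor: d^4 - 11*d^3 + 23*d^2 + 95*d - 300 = (d + 3)*(d^3 - 14*d^2 + 65*d - 100) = (d - 5)*(d + 3)*(d^2 - 9*d + 20) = (d - 5)^2*(d + 3)*(d - 4)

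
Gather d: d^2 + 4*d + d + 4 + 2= d^2 + 5*d + 6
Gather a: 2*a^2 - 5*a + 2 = 2*a^2 - 5*a + 2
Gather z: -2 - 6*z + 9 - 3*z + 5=12 - 9*z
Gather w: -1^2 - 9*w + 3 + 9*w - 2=0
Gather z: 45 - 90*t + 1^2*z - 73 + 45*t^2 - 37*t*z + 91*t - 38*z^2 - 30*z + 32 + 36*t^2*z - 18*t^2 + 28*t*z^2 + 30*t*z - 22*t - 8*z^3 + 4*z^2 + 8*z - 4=27*t^2 - 21*t - 8*z^3 + z^2*(28*t - 34) + z*(36*t^2 - 7*t - 21)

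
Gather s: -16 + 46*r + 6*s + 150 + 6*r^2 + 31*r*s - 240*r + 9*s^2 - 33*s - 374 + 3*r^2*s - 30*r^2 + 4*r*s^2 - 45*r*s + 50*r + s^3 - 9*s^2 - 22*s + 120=-24*r^2 + 4*r*s^2 - 144*r + s^3 + s*(3*r^2 - 14*r - 49) - 120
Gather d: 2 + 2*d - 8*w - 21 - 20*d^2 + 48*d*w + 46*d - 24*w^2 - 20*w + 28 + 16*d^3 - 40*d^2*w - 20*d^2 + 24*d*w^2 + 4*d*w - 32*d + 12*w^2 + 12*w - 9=16*d^3 + d^2*(-40*w - 40) + d*(24*w^2 + 52*w + 16) - 12*w^2 - 16*w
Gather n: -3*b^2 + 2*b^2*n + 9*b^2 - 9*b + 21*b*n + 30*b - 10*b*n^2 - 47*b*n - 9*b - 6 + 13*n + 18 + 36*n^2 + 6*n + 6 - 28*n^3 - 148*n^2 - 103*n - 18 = 6*b^2 + 12*b - 28*n^3 + n^2*(-10*b - 112) + n*(2*b^2 - 26*b - 84)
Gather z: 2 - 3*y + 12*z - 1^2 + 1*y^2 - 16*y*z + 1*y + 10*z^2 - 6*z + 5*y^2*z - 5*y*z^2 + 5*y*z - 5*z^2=y^2 - 2*y + z^2*(5 - 5*y) + z*(5*y^2 - 11*y + 6) + 1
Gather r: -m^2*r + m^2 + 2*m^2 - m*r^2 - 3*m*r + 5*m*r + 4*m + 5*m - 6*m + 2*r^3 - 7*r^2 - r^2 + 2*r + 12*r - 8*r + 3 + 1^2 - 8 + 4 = 3*m^2 + 3*m + 2*r^3 + r^2*(-m - 8) + r*(-m^2 + 2*m + 6)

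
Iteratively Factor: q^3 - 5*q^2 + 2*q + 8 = (q + 1)*(q^2 - 6*q + 8) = (q - 4)*(q + 1)*(q - 2)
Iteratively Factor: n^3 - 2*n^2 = (n)*(n^2 - 2*n) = n^2*(n - 2)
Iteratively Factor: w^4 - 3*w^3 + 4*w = (w + 1)*(w^3 - 4*w^2 + 4*w) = (w - 2)*(w + 1)*(w^2 - 2*w) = (w - 2)^2*(w + 1)*(w)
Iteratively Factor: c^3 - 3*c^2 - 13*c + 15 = (c + 3)*(c^2 - 6*c + 5) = (c - 5)*(c + 3)*(c - 1)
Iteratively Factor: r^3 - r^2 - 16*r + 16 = (r - 1)*(r^2 - 16) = (r - 1)*(r + 4)*(r - 4)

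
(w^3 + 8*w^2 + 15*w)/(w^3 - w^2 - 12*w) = (w + 5)/(w - 4)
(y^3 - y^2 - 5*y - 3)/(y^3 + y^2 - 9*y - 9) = (y + 1)/(y + 3)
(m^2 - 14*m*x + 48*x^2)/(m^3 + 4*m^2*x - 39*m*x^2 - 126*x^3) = (m - 8*x)/(m^2 + 10*m*x + 21*x^2)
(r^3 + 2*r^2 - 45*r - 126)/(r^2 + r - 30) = (r^2 - 4*r - 21)/(r - 5)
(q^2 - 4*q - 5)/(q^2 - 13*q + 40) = (q + 1)/(q - 8)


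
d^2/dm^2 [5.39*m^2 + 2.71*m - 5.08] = 10.7800000000000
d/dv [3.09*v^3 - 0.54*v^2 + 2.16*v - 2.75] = 9.27*v^2 - 1.08*v + 2.16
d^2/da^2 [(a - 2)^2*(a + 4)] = 6*a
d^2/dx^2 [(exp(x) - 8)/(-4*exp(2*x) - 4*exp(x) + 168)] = (-exp(4*x) + 33*exp(3*x) - 228*exp(2*x) + 1310*exp(x) - 1428)*exp(x)/(4*(exp(6*x) + 3*exp(5*x) - 123*exp(4*x) - 251*exp(3*x) + 5166*exp(2*x) + 5292*exp(x) - 74088))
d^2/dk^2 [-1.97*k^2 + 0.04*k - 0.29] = -3.94000000000000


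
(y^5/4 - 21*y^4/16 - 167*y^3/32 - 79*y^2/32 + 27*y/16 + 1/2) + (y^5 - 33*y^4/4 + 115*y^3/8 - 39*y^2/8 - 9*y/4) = 5*y^5/4 - 153*y^4/16 + 293*y^3/32 - 235*y^2/32 - 9*y/16 + 1/2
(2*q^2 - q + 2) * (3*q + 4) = 6*q^3 + 5*q^2 + 2*q + 8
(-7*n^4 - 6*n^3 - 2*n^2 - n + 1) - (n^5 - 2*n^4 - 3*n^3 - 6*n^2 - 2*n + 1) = -n^5 - 5*n^4 - 3*n^3 + 4*n^2 + n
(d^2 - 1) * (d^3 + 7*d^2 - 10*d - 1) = d^5 + 7*d^4 - 11*d^3 - 8*d^2 + 10*d + 1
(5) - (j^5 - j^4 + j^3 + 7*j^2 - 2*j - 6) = -j^5 + j^4 - j^3 - 7*j^2 + 2*j + 11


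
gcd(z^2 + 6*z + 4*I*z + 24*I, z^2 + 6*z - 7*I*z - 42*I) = z + 6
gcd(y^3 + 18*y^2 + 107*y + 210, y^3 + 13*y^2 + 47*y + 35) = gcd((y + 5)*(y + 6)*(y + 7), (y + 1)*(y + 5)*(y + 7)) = y^2 + 12*y + 35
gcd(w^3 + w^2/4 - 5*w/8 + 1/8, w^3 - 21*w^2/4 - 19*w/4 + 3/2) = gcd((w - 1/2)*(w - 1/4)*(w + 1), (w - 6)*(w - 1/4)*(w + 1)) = w^2 + 3*w/4 - 1/4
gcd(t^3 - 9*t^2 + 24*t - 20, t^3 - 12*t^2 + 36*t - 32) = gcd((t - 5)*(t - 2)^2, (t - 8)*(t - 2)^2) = t^2 - 4*t + 4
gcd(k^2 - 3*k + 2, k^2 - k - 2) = k - 2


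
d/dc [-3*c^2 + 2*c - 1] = 2 - 6*c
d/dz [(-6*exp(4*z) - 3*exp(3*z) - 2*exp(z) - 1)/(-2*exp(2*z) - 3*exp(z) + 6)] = (24*exp(5*z) + 60*exp(4*z) - 126*exp(3*z) - 58*exp(2*z) - 4*exp(z) - 15)*exp(z)/(4*exp(4*z) + 12*exp(3*z) - 15*exp(2*z) - 36*exp(z) + 36)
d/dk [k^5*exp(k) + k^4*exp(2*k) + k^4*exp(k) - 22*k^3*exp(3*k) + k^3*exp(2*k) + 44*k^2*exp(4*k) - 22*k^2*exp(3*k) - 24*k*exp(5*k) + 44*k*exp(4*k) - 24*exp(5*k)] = (k^5 + 2*k^4*exp(k) + 6*k^4 - 66*k^3*exp(2*k) + 6*k^3*exp(k) + 4*k^3 + 176*k^2*exp(3*k) - 132*k^2*exp(2*k) + 3*k^2*exp(k) - 120*k*exp(4*k) + 264*k*exp(3*k) - 44*k*exp(2*k) - 144*exp(4*k) + 44*exp(3*k))*exp(k)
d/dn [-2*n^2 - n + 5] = -4*n - 1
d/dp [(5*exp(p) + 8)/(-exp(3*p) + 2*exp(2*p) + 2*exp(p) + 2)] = (10*exp(3*p) + 14*exp(2*p) - 32*exp(p) - 6)*exp(p)/(exp(6*p) - 4*exp(5*p) + 4*exp(3*p) + 12*exp(2*p) + 8*exp(p) + 4)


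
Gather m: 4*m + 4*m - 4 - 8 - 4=8*m - 16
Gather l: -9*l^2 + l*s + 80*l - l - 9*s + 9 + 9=-9*l^2 + l*(s + 79) - 9*s + 18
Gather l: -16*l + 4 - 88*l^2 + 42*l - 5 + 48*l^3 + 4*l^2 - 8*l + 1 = 48*l^3 - 84*l^2 + 18*l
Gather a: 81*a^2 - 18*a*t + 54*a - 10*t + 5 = 81*a^2 + a*(54 - 18*t) - 10*t + 5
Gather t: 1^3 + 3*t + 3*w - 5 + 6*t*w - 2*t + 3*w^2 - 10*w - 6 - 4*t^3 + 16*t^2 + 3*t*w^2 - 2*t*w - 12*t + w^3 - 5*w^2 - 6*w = -4*t^3 + 16*t^2 + t*(3*w^2 + 4*w - 11) + w^3 - 2*w^2 - 13*w - 10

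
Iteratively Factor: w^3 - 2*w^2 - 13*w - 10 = (w + 2)*(w^2 - 4*w - 5) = (w + 1)*(w + 2)*(w - 5)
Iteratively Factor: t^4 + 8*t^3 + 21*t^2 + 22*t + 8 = (t + 1)*(t^3 + 7*t^2 + 14*t + 8) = (t + 1)*(t + 4)*(t^2 + 3*t + 2) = (t + 1)*(t + 2)*(t + 4)*(t + 1)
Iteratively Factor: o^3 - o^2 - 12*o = (o + 3)*(o^2 - 4*o) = o*(o + 3)*(o - 4)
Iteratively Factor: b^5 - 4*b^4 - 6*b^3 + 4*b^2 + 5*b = (b - 1)*(b^4 - 3*b^3 - 9*b^2 - 5*b) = (b - 1)*(b + 1)*(b^3 - 4*b^2 - 5*b) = (b - 5)*(b - 1)*(b + 1)*(b^2 + b) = b*(b - 5)*(b - 1)*(b + 1)*(b + 1)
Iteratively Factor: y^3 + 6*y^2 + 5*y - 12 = (y + 3)*(y^2 + 3*y - 4) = (y + 3)*(y + 4)*(y - 1)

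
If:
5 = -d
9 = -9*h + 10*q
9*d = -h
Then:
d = -5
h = 45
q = 207/5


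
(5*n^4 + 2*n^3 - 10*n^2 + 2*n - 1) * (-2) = -10*n^4 - 4*n^3 + 20*n^2 - 4*n + 2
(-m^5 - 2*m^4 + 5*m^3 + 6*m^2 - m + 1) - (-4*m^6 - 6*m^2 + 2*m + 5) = 4*m^6 - m^5 - 2*m^4 + 5*m^3 + 12*m^2 - 3*m - 4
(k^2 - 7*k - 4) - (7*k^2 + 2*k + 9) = -6*k^2 - 9*k - 13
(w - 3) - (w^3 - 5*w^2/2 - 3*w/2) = -w^3 + 5*w^2/2 + 5*w/2 - 3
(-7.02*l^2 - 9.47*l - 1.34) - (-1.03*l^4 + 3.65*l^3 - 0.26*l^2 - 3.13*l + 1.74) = 1.03*l^4 - 3.65*l^3 - 6.76*l^2 - 6.34*l - 3.08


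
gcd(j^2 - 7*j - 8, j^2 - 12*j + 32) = j - 8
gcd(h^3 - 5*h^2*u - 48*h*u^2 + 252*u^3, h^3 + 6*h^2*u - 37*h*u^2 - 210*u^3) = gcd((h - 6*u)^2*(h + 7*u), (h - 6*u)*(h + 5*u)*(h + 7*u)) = -h^2 - h*u + 42*u^2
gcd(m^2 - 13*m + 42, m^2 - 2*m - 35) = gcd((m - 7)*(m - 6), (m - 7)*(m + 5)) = m - 7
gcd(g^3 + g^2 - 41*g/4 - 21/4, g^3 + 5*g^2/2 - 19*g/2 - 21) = g^2 + g/2 - 21/2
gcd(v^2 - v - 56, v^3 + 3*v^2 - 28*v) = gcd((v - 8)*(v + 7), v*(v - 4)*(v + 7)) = v + 7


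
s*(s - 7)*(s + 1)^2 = s^4 - 5*s^3 - 13*s^2 - 7*s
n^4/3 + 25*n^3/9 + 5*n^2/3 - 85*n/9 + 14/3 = (n/3 + 1)*(n - 1)*(n - 2/3)*(n + 7)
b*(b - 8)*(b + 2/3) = b^3 - 22*b^2/3 - 16*b/3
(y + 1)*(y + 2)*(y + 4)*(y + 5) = y^4 + 12*y^3 + 49*y^2 + 78*y + 40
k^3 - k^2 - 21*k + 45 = (k - 3)^2*(k + 5)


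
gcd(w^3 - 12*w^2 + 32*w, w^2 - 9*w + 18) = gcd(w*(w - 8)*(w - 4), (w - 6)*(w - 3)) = 1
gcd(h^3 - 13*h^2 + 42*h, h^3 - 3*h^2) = h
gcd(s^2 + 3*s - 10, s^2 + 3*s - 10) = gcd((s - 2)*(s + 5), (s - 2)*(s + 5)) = s^2 + 3*s - 10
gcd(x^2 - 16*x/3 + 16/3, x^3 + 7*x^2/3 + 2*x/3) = 1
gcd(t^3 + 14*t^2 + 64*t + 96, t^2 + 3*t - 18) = t + 6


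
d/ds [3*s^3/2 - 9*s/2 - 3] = 9*s^2/2 - 9/2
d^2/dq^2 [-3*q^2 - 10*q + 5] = -6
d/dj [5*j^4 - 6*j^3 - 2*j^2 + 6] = 2*j*(10*j^2 - 9*j - 2)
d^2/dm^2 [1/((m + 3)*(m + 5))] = 2*((m + 3)^2 + (m + 3)*(m + 5) + (m + 5)^2)/((m + 3)^3*(m + 5)^3)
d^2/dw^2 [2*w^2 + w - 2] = 4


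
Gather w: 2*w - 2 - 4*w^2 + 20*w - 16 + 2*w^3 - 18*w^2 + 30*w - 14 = 2*w^3 - 22*w^2 + 52*w - 32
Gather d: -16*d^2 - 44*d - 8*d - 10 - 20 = -16*d^2 - 52*d - 30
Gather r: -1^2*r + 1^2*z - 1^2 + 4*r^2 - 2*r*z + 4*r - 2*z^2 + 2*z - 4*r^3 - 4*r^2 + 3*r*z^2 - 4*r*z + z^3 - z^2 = -4*r^3 + r*(3*z^2 - 6*z + 3) + z^3 - 3*z^2 + 3*z - 1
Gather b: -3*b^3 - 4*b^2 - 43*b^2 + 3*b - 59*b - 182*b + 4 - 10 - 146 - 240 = -3*b^3 - 47*b^2 - 238*b - 392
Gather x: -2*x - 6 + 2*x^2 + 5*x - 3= 2*x^2 + 3*x - 9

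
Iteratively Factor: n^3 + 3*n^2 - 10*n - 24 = (n + 4)*(n^2 - n - 6) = (n - 3)*(n + 4)*(n + 2)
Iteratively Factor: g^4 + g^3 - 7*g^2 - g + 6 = (g - 2)*(g^3 + 3*g^2 - g - 3) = (g - 2)*(g + 1)*(g^2 + 2*g - 3) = (g - 2)*(g + 1)*(g + 3)*(g - 1)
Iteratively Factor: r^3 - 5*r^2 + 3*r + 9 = (r + 1)*(r^2 - 6*r + 9) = (r - 3)*(r + 1)*(r - 3)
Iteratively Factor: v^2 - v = (v - 1)*(v)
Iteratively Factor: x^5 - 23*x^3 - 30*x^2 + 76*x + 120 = (x - 2)*(x^4 + 2*x^3 - 19*x^2 - 68*x - 60) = (x - 2)*(x + 2)*(x^3 - 19*x - 30) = (x - 2)*(x + 2)^2*(x^2 - 2*x - 15) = (x - 2)*(x + 2)^2*(x + 3)*(x - 5)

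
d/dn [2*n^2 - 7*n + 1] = 4*n - 7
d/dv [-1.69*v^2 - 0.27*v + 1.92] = -3.38*v - 0.27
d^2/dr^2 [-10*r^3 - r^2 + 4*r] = -60*r - 2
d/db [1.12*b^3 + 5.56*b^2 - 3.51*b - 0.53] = 3.36*b^2 + 11.12*b - 3.51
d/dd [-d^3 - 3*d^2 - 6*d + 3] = -3*d^2 - 6*d - 6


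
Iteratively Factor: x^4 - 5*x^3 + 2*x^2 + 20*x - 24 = (x - 3)*(x^3 - 2*x^2 - 4*x + 8) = (x - 3)*(x + 2)*(x^2 - 4*x + 4) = (x - 3)*(x - 2)*(x + 2)*(x - 2)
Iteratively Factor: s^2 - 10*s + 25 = (s - 5)*(s - 5)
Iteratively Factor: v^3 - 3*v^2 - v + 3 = (v - 3)*(v^2 - 1) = (v - 3)*(v - 1)*(v + 1)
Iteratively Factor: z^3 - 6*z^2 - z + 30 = (z - 3)*(z^2 - 3*z - 10) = (z - 5)*(z - 3)*(z + 2)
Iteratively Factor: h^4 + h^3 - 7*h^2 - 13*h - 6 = (h + 2)*(h^3 - h^2 - 5*h - 3) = (h + 1)*(h + 2)*(h^2 - 2*h - 3) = (h - 3)*(h + 1)*(h + 2)*(h + 1)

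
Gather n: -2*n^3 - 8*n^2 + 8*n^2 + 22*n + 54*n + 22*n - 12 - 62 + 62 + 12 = -2*n^3 + 98*n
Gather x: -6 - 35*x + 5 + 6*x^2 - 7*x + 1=6*x^2 - 42*x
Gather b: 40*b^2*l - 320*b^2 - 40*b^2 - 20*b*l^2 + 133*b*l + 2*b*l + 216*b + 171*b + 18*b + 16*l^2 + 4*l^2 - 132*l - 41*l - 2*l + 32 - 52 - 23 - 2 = b^2*(40*l - 360) + b*(-20*l^2 + 135*l + 405) + 20*l^2 - 175*l - 45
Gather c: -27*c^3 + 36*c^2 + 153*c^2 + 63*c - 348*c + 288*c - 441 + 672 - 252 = -27*c^3 + 189*c^2 + 3*c - 21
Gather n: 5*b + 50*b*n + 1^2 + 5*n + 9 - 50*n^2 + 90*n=5*b - 50*n^2 + n*(50*b + 95) + 10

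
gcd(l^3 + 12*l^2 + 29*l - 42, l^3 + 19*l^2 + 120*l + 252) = l^2 + 13*l + 42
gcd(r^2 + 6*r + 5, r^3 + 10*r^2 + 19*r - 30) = r + 5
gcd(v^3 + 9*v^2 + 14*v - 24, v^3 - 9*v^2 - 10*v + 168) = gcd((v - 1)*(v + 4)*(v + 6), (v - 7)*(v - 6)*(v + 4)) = v + 4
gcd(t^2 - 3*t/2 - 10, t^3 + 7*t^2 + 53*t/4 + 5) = t + 5/2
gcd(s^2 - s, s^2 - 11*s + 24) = 1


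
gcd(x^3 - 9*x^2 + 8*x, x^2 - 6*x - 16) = x - 8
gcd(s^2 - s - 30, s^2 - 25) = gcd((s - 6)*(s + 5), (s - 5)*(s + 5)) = s + 5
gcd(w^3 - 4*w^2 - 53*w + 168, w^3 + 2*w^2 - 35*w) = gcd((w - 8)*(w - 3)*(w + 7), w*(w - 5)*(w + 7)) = w + 7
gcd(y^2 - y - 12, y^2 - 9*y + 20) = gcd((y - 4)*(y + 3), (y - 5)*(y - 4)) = y - 4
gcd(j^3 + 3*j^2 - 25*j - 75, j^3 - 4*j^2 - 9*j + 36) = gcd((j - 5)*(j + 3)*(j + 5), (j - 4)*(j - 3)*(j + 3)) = j + 3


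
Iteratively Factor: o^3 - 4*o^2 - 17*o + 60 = (o - 3)*(o^2 - o - 20) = (o - 5)*(o - 3)*(o + 4)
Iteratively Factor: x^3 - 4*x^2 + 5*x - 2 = (x - 1)*(x^2 - 3*x + 2) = (x - 1)^2*(x - 2)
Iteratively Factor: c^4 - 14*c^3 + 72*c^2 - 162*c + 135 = (c - 5)*(c^3 - 9*c^2 + 27*c - 27) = (c - 5)*(c - 3)*(c^2 - 6*c + 9) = (c - 5)*(c - 3)^2*(c - 3)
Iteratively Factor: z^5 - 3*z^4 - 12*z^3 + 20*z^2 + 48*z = (z - 3)*(z^4 - 12*z^2 - 16*z) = (z - 3)*(z + 2)*(z^3 - 2*z^2 - 8*z) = z*(z - 3)*(z + 2)*(z^2 - 2*z - 8) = z*(z - 4)*(z - 3)*(z + 2)*(z + 2)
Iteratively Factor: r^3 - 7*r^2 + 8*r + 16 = (r - 4)*(r^2 - 3*r - 4) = (r - 4)*(r + 1)*(r - 4)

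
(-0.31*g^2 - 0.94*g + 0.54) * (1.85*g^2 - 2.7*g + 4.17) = -0.5735*g^4 - 0.902*g^3 + 2.2443*g^2 - 5.3778*g + 2.2518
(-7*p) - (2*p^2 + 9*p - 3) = -2*p^2 - 16*p + 3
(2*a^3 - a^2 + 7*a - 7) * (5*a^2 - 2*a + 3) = 10*a^5 - 9*a^4 + 43*a^3 - 52*a^2 + 35*a - 21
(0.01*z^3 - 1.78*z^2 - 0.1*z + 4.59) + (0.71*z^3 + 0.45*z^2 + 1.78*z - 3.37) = 0.72*z^3 - 1.33*z^2 + 1.68*z + 1.22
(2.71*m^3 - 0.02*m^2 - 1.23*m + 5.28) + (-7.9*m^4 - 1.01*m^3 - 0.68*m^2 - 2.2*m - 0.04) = -7.9*m^4 + 1.7*m^3 - 0.7*m^2 - 3.43*m + 5.24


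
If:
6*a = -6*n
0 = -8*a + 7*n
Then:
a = 0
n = 0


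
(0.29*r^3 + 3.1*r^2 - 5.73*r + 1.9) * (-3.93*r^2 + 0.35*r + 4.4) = -1.1397*r^5 - 12.0815*r^4 + 24.8799*r^3 + 4.1675*r^2 - 24.547*r + 8.36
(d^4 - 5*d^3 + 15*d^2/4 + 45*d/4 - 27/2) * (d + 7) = d^5 + 2*d^4 - 125*d^3/4 + 75*d^2/2 + 261*d/4 - 189/2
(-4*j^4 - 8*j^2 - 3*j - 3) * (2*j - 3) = -8*j^5 + 12*j^4 - 16*j^3 + 18*j^2 + 3*j + 9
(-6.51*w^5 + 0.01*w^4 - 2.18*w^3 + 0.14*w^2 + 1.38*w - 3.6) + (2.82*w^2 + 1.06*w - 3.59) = -6.51*w^5 + 0.01*w^4 - 2.18*w^3 + 2.96*w^2 + 2.44*w - 7.19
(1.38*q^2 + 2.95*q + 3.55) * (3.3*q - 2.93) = 4.554*q^3 + 5.6916*q^2 + 3.0715*q - 10.4015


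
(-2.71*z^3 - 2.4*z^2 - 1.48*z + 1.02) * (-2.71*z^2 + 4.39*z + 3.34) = 7.3441*z^5 - 5.3929*z^4 - 15.5766*z^3 - 17.2774*z^2 - 0.465400000000001*z + 3.4068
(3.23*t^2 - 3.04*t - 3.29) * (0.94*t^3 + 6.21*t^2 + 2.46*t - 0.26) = 3.0362*t^5 + 17.2007*t^4 - 14.0252*t^3 - 28.7491*t^2 - 7.303*t + 0.8554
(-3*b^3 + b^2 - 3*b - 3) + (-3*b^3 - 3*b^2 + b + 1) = -6*b^3 - 2*b^2 - 2*b - 2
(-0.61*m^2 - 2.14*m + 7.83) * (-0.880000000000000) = 0.5368*m^2 + 1.8832*m - 6.8904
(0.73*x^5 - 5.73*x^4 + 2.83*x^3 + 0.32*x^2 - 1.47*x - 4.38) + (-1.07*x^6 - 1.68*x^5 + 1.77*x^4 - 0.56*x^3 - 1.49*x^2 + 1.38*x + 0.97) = -1.07*x^6 - 0.95*x^5 - 3.96*x^4 + 2.27*x^3 - 1.17*x^2 - 0.0900000000000001*x - 3.41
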